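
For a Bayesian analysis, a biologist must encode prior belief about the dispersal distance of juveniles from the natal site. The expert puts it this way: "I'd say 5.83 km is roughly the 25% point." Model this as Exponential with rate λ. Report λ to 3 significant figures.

λ ≈ 0.0493

P(T < 5.83) = 1 − e^(−λ·5.83) = 0.25, so λ = −ln(1−0.25)/5.83 = −ln(0.75)/5.83 = 0.0493.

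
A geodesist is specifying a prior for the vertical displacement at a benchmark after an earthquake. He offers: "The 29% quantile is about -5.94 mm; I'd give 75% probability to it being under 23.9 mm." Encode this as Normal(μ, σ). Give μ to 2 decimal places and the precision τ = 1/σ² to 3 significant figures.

For Normal(μ,σ), the p-quantile is μ + z_p·σ. Here z_{0.29} = -0.5534, z_{0.75} = 0.6745.
So -5.94 = μ − 0.5534σ and 23.9 = μ + 0.6745σ.
Subtracting: σ = (23.9 − -5.94)/(0.6745 − (-0.5534)) = 24.30.
Then μ = -5.94 − (-0.5534)·24.30 = 7.51.
Precision τ = 1/σ² = 1/24.3² = 0.00169.

μ = 7.51, τ = 0.00169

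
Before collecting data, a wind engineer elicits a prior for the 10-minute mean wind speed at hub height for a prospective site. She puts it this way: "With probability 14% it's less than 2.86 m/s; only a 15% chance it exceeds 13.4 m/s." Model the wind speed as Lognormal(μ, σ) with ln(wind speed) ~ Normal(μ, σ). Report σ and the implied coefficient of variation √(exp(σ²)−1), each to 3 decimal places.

σ ≈ 0.730, CV ≈ 0.838

If T ~ Lognormal(μ,σ) then ln T ~ Normal(μ,σ), so the p-quantile of ln T is μ + z_p·σ.
ln(2.86) = 1.051 and ln(13.4) = 2.595; z_{0.14} = -1.08, z_{0.85} = 1.036.
σ = (2.595 − 1.051)/(1.036 − (-1.08)) = 0.730.
μ = 1.051 − (-1.08)·0.730 = 1.839.
CV = √(exp(σ²)−1) = √(exp(0.5324)−1) = 0.838.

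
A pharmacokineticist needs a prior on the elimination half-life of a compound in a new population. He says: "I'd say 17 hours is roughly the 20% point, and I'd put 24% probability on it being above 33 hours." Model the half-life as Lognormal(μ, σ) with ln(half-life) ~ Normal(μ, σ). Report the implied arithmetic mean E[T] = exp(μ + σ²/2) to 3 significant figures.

E[T] ≈ 26.7 hours

If T ~ Lognormal(μ,σ) then ln T ~ Normal(μ,σ), so the p-quantile of ln T is μ + z_p·σ.
ln(17) = 2.833 and ln(33) = 3.497; z_{0.2} = -0.8416, z_{0.76} = 0.7063.
σ = (3.497 − 2.833)/(0.7063 − (-0.8416)) = 0.429.
μ = 2.833 − (-0.8416)·0.429 = 3.194.
E[T] = exp(μ + σ²/2) = exp(3.194 + 0.0918) = 26.7 hours.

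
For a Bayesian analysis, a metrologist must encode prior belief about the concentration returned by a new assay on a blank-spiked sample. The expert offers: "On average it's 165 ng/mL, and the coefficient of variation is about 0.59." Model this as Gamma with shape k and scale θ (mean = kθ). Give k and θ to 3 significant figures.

For Gamma(k, scale θ): mean = kθ, variance = kθ², so CV = 1/√k.
CV = 0.59, hence k = 1/CV² = 2.87.
Then θ = mean/k = 165/2.87 = 57.4.

k ≈ 2.87, θ ≈ 57.4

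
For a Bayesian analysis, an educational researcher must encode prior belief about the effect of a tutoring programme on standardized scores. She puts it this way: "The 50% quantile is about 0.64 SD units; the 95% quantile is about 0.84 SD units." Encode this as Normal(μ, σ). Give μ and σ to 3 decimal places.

μ = 0.640, σ = 0.122

The p-quantile of Normal(μ,σ) is μ + z_p·σ, with z_{0.5} = 0 and z_{0.95} = 1.645.
Eliminate σ: μ = (z₂·x₁ − z₁·x₂)/(z₂ − z₁) = (1.645·0.64 − (0)·0.84)/1.645 = 0.640.
Then σ = (x₂ − x₁)/(z₂ − z₁) = (0.84 − 0.64)/1.645 = 0.122.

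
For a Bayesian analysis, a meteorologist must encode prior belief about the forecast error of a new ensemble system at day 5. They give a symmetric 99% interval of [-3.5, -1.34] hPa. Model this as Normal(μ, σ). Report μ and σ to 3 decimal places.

μ = -2.420, σ = 0.419

A symmetric 99% interval runs μ ± z·σ with z = 2.576.
Half-width = 1.08, so σ = 1.08/2.576 = 0.419.
μ is the interval midpoint, -2.420.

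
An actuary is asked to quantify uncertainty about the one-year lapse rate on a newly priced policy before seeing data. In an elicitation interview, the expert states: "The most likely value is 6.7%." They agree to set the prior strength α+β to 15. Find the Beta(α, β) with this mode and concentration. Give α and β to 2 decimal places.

α = 1.87, β = 13.13

For α,β > 1 the Beta mode is (α−1)/(α+β−2). With α+β = 15, the mode is (α−1)/13.
Set (α−1)/13 = 0.067 → α = 1 + 0.067·13 = 1.87.
β = 15 − α = 13.13.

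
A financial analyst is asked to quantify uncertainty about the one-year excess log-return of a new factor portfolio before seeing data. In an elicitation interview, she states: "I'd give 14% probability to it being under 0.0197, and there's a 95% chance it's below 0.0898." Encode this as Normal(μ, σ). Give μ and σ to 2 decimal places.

For Normal(μ,σ), the p-quantile is μ + z_p·σ. Here z_{0.14} = -1.08, z_{0.95} = 1.645.
So 0.0197 = μ − 1.08σ and 0.0898 = μ + 1.645σ.
Subtracting: σ = (0.0898 − 0.0197)/(1.645 − (-1.08)) = 0.03.
Then μ = 0.0197 − (-1.08)·0.03 = 0.05.

μ = 0.05, σ = 0.03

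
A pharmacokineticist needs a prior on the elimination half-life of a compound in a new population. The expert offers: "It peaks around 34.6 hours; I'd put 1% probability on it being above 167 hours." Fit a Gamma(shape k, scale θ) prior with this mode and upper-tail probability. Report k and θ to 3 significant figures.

Gamma(k,θ) with k>1 has mode (k−1)θ, so θ = 34.6/(k−1).
Need P(X < 167) = 0.99 with θ tied to k this way. Start at k = 2, θ = 34.6: P(X<167) ≈ 0.953.
Too low — raise k to concentrate. Iterating converges to k ≈ 2.6.
Then θ = 34.6/(2.6−1) ≈ 21.6.

k ≈ 2.6, θ ≈ 21.6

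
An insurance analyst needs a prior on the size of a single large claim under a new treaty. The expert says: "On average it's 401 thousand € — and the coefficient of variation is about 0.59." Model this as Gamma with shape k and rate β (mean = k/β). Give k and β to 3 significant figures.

For Gamma(k, rate β): mean = k/β, variance = k/β², so CV = 1/√k.
CV = 0.59, hence k = 1/CV² = 2.87.
Then β = k/mean = 2.87/401 = 0.00716.

k ≈ 2.87, β ≈ 0.00716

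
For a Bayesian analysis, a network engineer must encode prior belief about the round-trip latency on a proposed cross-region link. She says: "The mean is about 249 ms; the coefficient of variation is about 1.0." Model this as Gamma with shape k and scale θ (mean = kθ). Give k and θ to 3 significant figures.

k ≈ 1, θ ≈ 249

For Gamma(k, scale θ): mean = kθ, variance = kθ², so CV = 1/√k.
CV = 1.0, hence k = 1/CV² = 1.
Then θ = mean/k = 249/1 = 249.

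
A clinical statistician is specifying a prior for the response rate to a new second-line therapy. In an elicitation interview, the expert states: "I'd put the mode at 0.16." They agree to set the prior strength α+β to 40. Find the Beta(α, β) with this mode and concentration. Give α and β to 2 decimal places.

For α,β > 1 the Beta mode is (α−1)/(α+β−2). With α+β = 40, the mode is (α−1)/38.
Set (α−1)/38 = 0.16 → α = 1 + 0.16·38 = 7.08.
β = 40 − α = 32.92.

α = 7.08, β = 32.92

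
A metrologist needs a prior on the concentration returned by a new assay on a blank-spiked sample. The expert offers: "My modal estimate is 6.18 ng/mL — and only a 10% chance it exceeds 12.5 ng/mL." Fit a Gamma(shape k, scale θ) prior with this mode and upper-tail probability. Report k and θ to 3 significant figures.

k ≈ 4.87, θ ≈ 1.6

Gamma(k,θ) with k>1 has mode (k−1)θ, so θ = 6.18/(k−1).
Need P(X < 12.5) = 0.9 with θ tied to k this way. Start at k = 2, θ = 6.18: P(X<12.5) ≈ 0.600.
Too low — raise k to concentrate. Iterating converges to k ≈ 4.87.
Then θ = 6.18/(4.87−1) ≈ 1.6.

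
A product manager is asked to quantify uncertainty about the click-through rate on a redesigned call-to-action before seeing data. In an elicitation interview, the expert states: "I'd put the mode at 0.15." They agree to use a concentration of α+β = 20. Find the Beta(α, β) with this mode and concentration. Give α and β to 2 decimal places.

α = 3.70, β = 16.30

For α,β > 1 the Beta mode is (α−1)/(α+β−2). With α+β = 20, the mode is (α−1)/18.
Set (α−1)/18 = 0.15 → α = 1 + 0.15·18 = 3.70.
β = 20 − α = 16.30.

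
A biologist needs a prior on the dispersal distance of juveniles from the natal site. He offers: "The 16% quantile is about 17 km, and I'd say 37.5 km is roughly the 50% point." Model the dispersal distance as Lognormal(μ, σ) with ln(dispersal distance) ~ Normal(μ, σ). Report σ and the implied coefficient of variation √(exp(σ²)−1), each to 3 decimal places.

σ ≈ 0.796, CV ≈ 0.940

If T ~ Lognormal(μ,σ) then ln T ~ Normal(μ,σ), so the p-quantile of ln T is μ + z_p·σ.
ln(17) = 2.833 and ln(37.5) = 3.624; z_{0.16} = -0.9945, z_{0.5} = 0.
σ = (3.624 − 2.833)/(0 − (-0.9945)) = 0.796.
μ = 2.833 − (-0.9945)·0.796 = 3.624.
CV = √(exp(σ²)−1) = √(exp(0.6329)−1) = 0.940.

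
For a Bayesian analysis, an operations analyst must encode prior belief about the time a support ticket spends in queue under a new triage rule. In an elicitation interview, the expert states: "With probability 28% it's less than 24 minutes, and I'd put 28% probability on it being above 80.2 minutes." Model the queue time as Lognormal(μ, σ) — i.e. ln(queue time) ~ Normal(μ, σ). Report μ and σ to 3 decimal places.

μ ≈ 3.781, σ ≈ 1.035

If T ~ Lognormal(μ,σ) then ln T ~ Normal(μ,σ), so the p-quantile of ln T is μ + z_p·σ.
ln(24) = 3.178 and ln(80.2) = 4.385; z_{0.28} = -0.5828, z_{0.72} = 0.5828.
σ = (4.385 − 3.178)/(0.5828 − (-0.5828)) = 1.035.
μ = 3.178 − (-0.5828)·1.035 = 3.781.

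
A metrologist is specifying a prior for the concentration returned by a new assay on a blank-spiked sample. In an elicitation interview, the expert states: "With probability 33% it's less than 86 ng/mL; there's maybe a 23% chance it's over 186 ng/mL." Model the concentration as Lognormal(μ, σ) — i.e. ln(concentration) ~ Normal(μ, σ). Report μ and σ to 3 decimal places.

If T ~ Lognormal(μ,σ) then ln T ~ Normal(μ,σ), so the p-quantile of ln T is μ + z_p·σ.
ln(86) = 4.454 and ln(186) = 5.226; z_{0.33} = -0.4399, z_{0.77} = 0.7388.
σ = (5.226 − 4.454)/(0.7388 − (-0.4399)) = 0.654.
μ = 4.454 − (-0.4399)·0.654 = 4.742.

μ ≈ 4.742, σ ≈ 0.654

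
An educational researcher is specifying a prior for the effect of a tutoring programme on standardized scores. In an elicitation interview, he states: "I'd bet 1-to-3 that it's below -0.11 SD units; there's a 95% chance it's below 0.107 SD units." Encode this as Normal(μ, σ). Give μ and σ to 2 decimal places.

The p-quantile of Normal(μ,σ) is μ + z_p·σ, with z_{0.25} = -0.6745 and z_{0.95} = 1.645.
Eliminate σ: μ = (z₂·x₁ − z₁·x₂)/(z₂ − z₁) = (1.645·-0.11 − (-0.6745)·0.107)/2.319 = -0.05.
Then σ = (x₂ − x₁)/(z₂ − z₁) = (0.107 − -0.11)/2.319 = 0.09.

μ = -0.05, σ = 0.09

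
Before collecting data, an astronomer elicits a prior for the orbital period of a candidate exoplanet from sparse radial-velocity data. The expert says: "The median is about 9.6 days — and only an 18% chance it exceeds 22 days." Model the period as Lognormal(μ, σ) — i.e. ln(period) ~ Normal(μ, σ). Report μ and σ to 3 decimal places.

If T ~ Lognormal(μ,σ) then ln T ~ Normal(μ,σ), so the p-quantile of ln T is μ + z_p·σ.
ln(9.6) = 2.262 and ln(22) = 3.091; z_{0.5} = 0, z_{0.82} = 0.9154.
σ = (3.091 − 2.262)/(0.9154 − (0)) = 0.906.
μ = 2.262 − (0)·0.906 = 2.262.

μ ≈ 2.262, σ ≈ 0.906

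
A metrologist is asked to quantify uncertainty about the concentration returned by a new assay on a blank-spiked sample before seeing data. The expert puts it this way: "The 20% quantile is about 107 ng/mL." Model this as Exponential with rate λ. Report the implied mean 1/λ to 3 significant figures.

mean ≈ 480 ng/mL

P(T < 107.0) = 1 − e^(−λ·107.0) = 0.2, so λ = −ln(1−0.2)/107.0 = −ln(0.8)/107.0 = 0.00209.
Mean = 1/λ = 480 ng/mL.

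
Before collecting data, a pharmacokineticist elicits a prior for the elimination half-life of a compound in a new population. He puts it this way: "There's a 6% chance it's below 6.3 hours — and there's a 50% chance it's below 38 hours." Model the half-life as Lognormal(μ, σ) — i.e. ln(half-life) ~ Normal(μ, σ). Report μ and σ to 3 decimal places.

μ ≈ 3.638, σ ≈ 1.156

If T ~ Lognormal(μ,σ) then ln T ~ Normal(μ,σ), so the p-quantile of ln T is μ + z_p·σ.
ln(6.3) = 1.841 and ln(38) = 3.638; z_{0.06} = -1.555, z_{0.5} = 0.
σ = (3.638 − 1.841)/(0 − (-1.555)) = 1.156.
μ = 1.841 − (-1.555)·1.156 = 3.638.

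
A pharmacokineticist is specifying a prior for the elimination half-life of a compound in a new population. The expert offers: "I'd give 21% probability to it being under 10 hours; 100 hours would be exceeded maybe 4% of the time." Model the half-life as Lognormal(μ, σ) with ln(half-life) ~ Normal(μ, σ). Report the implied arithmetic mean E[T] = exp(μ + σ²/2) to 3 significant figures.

E[T] ≈ 31 hours

If T ~ Lognormal(μ,σ) then ln T ~ Normal(μ,σ), so the p-quantile of ln T is μ + z_p·σ.
ln(10) = 2.303 and ln(100) = 4.605; z_{0.21} = -0.8064, z_{0.96} = 1.751.
σ = (4.605 − 2.303)/(1.751 − (-0.8064)) = 0.900.
μ = 2.303 − (-0.8064)·0.900 = 3.029.
E[T] = exp(μ + σ²/2) = exp(3.029 + 0.4054) = 31 hours.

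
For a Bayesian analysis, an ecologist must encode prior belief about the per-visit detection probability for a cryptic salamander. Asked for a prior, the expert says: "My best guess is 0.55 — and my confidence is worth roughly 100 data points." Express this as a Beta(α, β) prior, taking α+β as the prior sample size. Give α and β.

Under the effective-sample-size interpretation, Beta(α, β) has prior mean α/(α+β) and prior sample size α+β.
So α+β = 100 and α/(α+β) = 0.55, giving α = 0.55·100 = 55 and β = 100 − 55 = 45.

α = 55, β = 45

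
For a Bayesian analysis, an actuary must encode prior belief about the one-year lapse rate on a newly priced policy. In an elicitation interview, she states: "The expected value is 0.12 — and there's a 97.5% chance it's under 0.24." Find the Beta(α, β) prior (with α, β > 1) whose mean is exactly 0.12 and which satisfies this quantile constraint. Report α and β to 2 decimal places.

With mean 0.12 fixed, write α = 0.12s, β = 0.88s where s = α+β.
Need P(θ < 0.24) = 0.975 under Beta(0.12s, 0.88s). Normal approximation: (q−m)/√(m(1−m)/s) ≈ z_{0.975} = 1.96, so s ≈ 0.12·0.88·(1.96)²/(0.24−0.12)² = 28.2.
At s = 28.2: P(θ<0.24) ≈ 0.958. Adjusting to match 0.975 gives s ≈ 37.40.
So α = 0.12·37.40 ≈ 4.49, β = 0.88·37.40 ≈ 32.91.

α ≈ 4.49, β ≈ 32.91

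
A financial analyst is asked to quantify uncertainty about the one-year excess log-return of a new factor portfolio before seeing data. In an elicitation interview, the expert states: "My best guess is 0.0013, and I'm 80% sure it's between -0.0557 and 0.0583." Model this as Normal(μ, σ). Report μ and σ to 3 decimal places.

μ = 0.001, σ = 0.044

A symmetric 80% interval runs μ ± z·σ with z = 1.282.
Half-width = 0.057, so σ = 0.057/1.282 = 0.044.
μ is the stated best guess, 0.001.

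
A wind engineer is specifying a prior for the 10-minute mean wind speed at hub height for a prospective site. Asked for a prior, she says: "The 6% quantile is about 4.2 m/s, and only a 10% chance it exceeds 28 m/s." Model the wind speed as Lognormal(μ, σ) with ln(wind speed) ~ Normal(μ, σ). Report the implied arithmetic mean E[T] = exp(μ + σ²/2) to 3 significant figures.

If T ~ Lognormal(μ,σ) then ln T ~ Normal(μ,σ), so the p-quantile of ln T is μ + z_p·σ.
ln(4.2) = 1.435 and ln(28) = 3.332; z_{0.06} = -1.555, z_{0.9} = 1.282.
σ = (3.332 − 1.435)/(1.282 − (-1.555)) = 0.669.
μ = 1.435 − (-1.555)·0.669 = 2.475.
E[T] = exp(μ + σ²/2) = exp(2.475 + 0.2237) = 14.9 m/s.

E[T] ≈ 14.9 m/s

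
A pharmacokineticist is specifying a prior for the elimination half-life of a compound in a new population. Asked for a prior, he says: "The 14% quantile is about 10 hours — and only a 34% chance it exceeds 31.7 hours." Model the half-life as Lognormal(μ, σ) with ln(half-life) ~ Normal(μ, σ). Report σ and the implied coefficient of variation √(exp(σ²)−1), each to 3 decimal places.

σ ≈ 0.773, CV ≈ 0.904

If T ~ Lognormal(μ,σ) then ln T ~ Normal(μ,σ), so the p-quantile of ln T is μ + z_p·σ.
ln(10) = 2.303 and ln(31.7) = 3.456; z_{0.14} = -1.08, z_{0.66} = 0.4125.
σ = (3.456 − 2.303)/(0.4125 − (-1.08)) = 0.773.
μ = 2.303 − (-1.08)·0.773 = 3.138.
CV = √(exp(σ²)−1) = √(exp(0.5973)−1) = 0.904.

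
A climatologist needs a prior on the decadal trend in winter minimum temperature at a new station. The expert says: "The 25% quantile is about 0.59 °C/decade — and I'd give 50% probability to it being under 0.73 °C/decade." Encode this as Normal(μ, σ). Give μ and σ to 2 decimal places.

For Normal(μ,σ), the p-quantile is μ + z_p·σ. Here z_{0.25} = -0.6745, z_{0.5} = 0.
So 0.59 = μ − 0.6745σ and 0.73 = μ + 0σ.
Subtracting: σ = (0.73 − 0.59)/(0 − (-0.6745)) = 0.21.
Then μ = 0.59 − (-0.6745)·0.21 = 0.73.

μ = 0.73, σ = 0.21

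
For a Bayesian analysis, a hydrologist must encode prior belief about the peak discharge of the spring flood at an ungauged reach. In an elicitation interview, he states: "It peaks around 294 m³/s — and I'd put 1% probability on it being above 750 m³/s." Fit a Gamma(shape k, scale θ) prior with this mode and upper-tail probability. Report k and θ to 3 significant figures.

Gamma(k,θ) with k>1 has mode (k−1)θ, so θ = 294/(k−1).
Need P(X < 750) = 0.99 with θ tied to k this way. Start at k = 2, θ = 294: P(X<750) ≈ 0.723.
Too low — raise k to concentrate. Iterating converges to k ≈ 6.33.
Then θ = 294/(6.33−1) ≈ 55.2.

k ≈ 6.33, θ ≈ 55.2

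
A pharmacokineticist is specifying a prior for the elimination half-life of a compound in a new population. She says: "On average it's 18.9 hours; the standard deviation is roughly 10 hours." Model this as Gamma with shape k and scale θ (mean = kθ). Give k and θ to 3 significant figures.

k ≈ 3.57, θ ≈ 5.29

For Gamma(k, scale θ): mean = kθ, variance = kθ², so CV = 1/√k.
CV = SD/mean = 10/18.9 = 0.5291, hence k = 1/CV² = 3.57.
Then θ = mean/k = 18.9/3.57 = 5.29.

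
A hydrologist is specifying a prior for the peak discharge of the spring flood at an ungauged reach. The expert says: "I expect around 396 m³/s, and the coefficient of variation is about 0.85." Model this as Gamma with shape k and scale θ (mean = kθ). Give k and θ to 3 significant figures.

For Gamma(k, scale θ): mean = kθ, variance = kθ², so CV = 1/√k.
CV = 0.85, hence k = 1/CV² = 1.38.
Then θ = mean/k = 396/1.38 = 286.

k ≈ 1.38, θ ≈ 286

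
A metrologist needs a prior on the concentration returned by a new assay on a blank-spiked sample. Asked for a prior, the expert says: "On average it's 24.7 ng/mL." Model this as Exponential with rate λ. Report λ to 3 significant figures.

Exponential mean = 1/λ, so λ = 1/24.7 = 0.0405.

λ ≈ 0.0405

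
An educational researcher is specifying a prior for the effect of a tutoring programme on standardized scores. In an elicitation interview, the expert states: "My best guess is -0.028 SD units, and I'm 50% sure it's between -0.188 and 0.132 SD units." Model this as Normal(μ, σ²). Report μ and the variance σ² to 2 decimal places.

μ = -0.03, σ² = 0.06

A symmetric 50% interval runs μ ± z·σ with z = 0.6745.
Half-width = 0.16, so σ = 0.16/0.6745 = 0.237 and σ² = 0.06.
μ is the stated best guess, -0.03.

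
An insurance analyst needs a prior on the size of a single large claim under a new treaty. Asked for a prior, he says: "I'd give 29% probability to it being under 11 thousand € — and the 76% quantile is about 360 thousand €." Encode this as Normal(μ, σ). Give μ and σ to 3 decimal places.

μ = 164.317, σ = 277.053

For Normal(μ,σ), the p-quantile is μ + z_p·σ. Here z_{0.29} = -0.5534, z_{0.76} = 0.7063.
So 11 = μ − 0.5534σ and 360 = μ + 0.7063σ.
Subtracting: σ = (360 − 11)/(0.7063 − (-0.5534)) = 277.053.
Then μ = 11 − (-0.5534)·277.053 = 164.317.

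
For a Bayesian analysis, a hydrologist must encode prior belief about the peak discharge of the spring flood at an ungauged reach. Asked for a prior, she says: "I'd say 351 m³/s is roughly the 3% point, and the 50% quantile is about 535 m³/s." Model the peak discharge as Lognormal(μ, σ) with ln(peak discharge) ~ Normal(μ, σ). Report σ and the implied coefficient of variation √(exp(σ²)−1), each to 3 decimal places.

If T ~ Lognormal(μ,σ) then ln T ~ Normal(μ,σ), so the p-quantile of ln T is μ + z_p·σ.
ln(351) = 5.861 and ln(535) = 6.282; z_{0.03} = -1.881, z_{0.5} = 0.
σ = (6.282 − 5.861)/(0 − (-1.881)) = 0.224.
μ = 5.861 − (-1.881)·0.224 = 6.282.
CV = √(exp(σ²)−1) = √(exp(0.0502)−1) = 0.227.

σ ≈ 0.224, CV ≈ 0.227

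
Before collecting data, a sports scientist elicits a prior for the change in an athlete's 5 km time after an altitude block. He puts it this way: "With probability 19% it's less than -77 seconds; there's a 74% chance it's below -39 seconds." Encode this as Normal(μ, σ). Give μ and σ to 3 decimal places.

μ = -55.071, σ = 24.980

For Normal(μ,σ), the p-quantile is μ + z_p·σ. Here z_{0.19} = -0.8779, z_{0.74} = 0.6433.
So -77 = μ − 0.8779σ and -39 = μ + 0.6433σ.
Subtracting: σ = (-39 − -77)/(0.6433 − (-0.8779)) = 24.980.
Then μ = -77 − (-0.8779)·24.980 = -55.071.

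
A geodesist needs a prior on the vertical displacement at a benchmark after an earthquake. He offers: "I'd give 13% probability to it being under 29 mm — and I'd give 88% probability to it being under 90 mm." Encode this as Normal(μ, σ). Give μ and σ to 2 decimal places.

For Normal(μ,σ), the p-quantile is μ + z_p·σ. Here z_{0.13} = -1.126, z_{0.88} = 1.175.
So 29 = μ − 1.126σ and 90 = μ + 1.175σ.
Subtracting: σ = (90 − 29)/(1.175 − (-1.126)) = 26.51.
Then μ = 29 − (-1.126)·26.51 = 58.86.

μ = 58.86, σ = 26.51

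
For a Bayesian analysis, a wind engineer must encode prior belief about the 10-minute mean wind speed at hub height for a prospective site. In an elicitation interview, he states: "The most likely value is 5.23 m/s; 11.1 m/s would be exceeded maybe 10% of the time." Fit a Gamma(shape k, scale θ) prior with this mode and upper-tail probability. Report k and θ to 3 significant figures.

Gamma(k,θ) with k>1 has mode (k−1)θ, so θ = 5.23/(k−1).
Need P(X < 11.1) = 0.9 with θ tied to k this way. Start at k = 2, θ = 5.23: P(X<11.1) ≈ 0.626.
Too low — raise k to concentrate. Iterating converges to k ≈ 4.39.
Then θ = 5.23/(4.39−1) ≈ 1.54.

k ≈ 4.39, θ ≈ 1.54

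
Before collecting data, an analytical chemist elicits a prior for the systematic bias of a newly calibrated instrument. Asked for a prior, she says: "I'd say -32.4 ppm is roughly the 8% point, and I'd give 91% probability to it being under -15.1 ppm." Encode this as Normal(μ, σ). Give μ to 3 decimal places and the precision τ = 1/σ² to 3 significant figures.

The p-quantile of Normal(μ,σ) is μ + z_p·σ, with z_{0.08} = -1.405 and z_{0.91} = 1.341.
Eliminate σ: μ = (z₂·x₁ − z₁·x₂)/(z₂ − z₁) = (1.341·-32.4 − (-1.405)·-15.1)/2.746 = -23.547.
Then σ = (x₂ − x₁)/(z₂ − z₁) = (-15.1 − -32.4)/2.746 = 6.300.
Precision τ = 1/σ² = 1/6.3² = 0.0252.

μ = -23.547, τ = 0.0252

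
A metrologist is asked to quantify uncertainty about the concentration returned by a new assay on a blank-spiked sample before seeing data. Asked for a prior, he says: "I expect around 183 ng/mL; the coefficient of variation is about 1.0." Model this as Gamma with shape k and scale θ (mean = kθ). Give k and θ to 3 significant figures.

k ≈ 1, θ ≈ 183

For Gamma(k, scale θ): mean = kθ, variance = kθ², so CV = 1/√k.
CV = 1.0, hence k = 1/CV² = 1.
Then θ = mean/k = 183/1 = 183.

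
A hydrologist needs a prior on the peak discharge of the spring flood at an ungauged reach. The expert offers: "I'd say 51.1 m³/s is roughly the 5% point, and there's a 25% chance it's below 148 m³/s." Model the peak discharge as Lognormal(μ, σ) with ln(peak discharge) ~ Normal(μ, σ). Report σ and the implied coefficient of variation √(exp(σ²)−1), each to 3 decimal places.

σ ≈ 1.096, CV ≈ 1.524

If T ~ Lognormal(μ,σ) then ln T ~ Normal(μ,σ), so the p-quantile of ln T is μ + z_p·σ.
ln(51.1) = 3.934 and ln(148) = 4.997; z_{0.05} = -1.645, z_{0.25} = -0.6745.
σ = (4.997 − 3.934)/(-0.6745 − (-1.645)) = 1.096.
μ = 3.934 − (-1.645)·1.096 = 5.736.
CV = √(exp(σ²)−1) = √(exp(1.2010)−1) = 1.524.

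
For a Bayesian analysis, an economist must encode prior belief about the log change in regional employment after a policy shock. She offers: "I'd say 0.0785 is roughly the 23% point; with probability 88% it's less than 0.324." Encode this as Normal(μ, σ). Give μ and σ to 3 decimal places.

The p-quantile of Normal(μ,σ) is μ + z_p·σ, with z_{0.23} = -0.7388 and z_{0.88} = 1.175.
Eliminate σ: μ = (z₂·x₁ − z₁·x₂)/(z₂ − z₁) = (1.175·0.0785 − (-0.7388)·0.324)/1.914 = 0.173.
Then σ = (x₂ − x₁)/(z₂ − z₁) = (0.324 − 0.0785)/1.914 = 0.128.

μ = 0.173, σ = 0.128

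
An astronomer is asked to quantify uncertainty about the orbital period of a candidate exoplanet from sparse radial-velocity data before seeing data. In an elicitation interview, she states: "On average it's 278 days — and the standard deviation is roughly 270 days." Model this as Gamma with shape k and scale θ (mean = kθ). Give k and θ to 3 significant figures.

For Gamma(k, scale θ): mean = kθ, variance = kθ², so CV = 1/√k.
CV = SD/mean = 270/278 = 0.9712, hence k = 1/CV² = 1.06.
Then θ = mean/k = 278/1.06 = 262.

k ≈ 1.06, θ ≈ 262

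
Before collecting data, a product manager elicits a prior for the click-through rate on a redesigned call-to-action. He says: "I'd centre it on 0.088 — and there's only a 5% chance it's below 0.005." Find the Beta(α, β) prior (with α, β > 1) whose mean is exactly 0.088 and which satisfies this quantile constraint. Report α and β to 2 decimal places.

With mean 0.088 fixed, write α = 0.088s, β = 0.912s where s = α+β.
Need P(θ < 0.005) = 0.05 under Beta(0.088s, 0.912s). Normal approximation: (q−m)/√(m(1−m)/s) ≈ z_{0.05} = -1.64, so s ≈ 0.088·0.912·(-1.64)²/(0.005−0.088)² = 31.5.
At s = 31.5: P(θ<0.005) ≈ 0.001. Adjusting to match 0.05 gives s ≈ 11.42.
So α = 0.088·11.42 ≈ 1.01, β = 0.912·11.42 ≈ 10.42.

α ≈ 1.01, β ≈ 10.42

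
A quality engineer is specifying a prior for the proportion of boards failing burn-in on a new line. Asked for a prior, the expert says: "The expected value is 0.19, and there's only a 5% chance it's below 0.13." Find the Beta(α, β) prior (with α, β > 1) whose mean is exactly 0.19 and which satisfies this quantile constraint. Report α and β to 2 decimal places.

α ≈ 19.36, β ≈ 82.53

With mean 0.19 fixed, write α = 0.19s, β = 0.81s where s = α+β.
Need P(θ < 0.13) = 0.05 under Beta(0.19s, 0.81s). Normal approximation: (q−m)/√(m(1−m)/s) ≈ z_{0.05} = -1.64, so s ≈ 0.19·0.81·(-1.64)²/(0.13−0.19)² = 115.7.
At s = 115.7: P(θ<0.13) ≈ 0.039. Adjusting to match 0.05 gives s ≈ 101.89.
So α = 0.19·101.89 ≈ 19.36, β = 0.81·101.89 ≈ 82.53.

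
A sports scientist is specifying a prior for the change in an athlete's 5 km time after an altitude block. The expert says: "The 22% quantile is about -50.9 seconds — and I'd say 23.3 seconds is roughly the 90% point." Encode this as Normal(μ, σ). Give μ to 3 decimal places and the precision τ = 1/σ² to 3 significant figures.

For Normal(μ,σ), the p-quantile is μ + z_p·σ. Here z_{0.22} = -0.7722, z_{0.9} = 1.282.
So -50.9 = μ − 0.7722σ and 23.3 = μ + 1.282σ.
Subtracting: σ = (23.3 − -50.9)/(1.282 − (-0.7722)) = 36.129.
Then μ = -50.9 − (-0.7722)·36.129 = -23.001.
Precision τ = 1/σ² = 1/36.13² = 0.000766.

μ = -23.001, τ = 0.000766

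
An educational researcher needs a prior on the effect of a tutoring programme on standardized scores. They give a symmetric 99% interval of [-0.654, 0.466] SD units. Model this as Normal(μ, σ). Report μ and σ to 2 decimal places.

μ = -0.09, σ = 0.22

A symmetric 99% interval runs μ ± z·σ with z = 2.576.
Half-width = 0.56, so σ = 0.56/2.576 = 0.22.
μ is the interval midpoint, -0.09.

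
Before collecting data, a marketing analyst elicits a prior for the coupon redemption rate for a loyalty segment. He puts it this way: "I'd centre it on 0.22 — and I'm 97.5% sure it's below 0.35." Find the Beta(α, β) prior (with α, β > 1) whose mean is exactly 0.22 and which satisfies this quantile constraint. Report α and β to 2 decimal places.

With mean 0.22 fixed, write α = 0.22s, β = 0.78s where s = α+β.
Need P(θ < 0.35) = 0.975 under Beta(0.22s, 0.78s). Normal approximation: (q−m)/√(m(1−m)/s) ≈ z_{0.975} = 1.96, so s ≈ 0.22·0.78·(1.96)²/(0.35−0.22)² = 39.0.
At s = 39.0: P(θ<0.35) ≈ 0.966. Adjusting to match 0.975 gives s ≈ 45.31.
So α = 0.22·45.31 ≈ 9.97, β = 0.78·45.31 ≈ 35.35.

α ≈ 9.97, β ≈ 35.35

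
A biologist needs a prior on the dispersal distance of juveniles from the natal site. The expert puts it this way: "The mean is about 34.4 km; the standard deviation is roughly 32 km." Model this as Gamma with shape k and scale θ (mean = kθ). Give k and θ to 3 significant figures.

k ≈ 1.16, θ ≈ 29.8

For Gamma(k, scale θ): mean = kθ, variance = kθ², so CV = 1/√k.
CV = SD/mean = 32/34.4 = 0.9302, hence k = 1/CV² = 1.16.
Then θ = mean/k = 34.4/1.16 = 29.8.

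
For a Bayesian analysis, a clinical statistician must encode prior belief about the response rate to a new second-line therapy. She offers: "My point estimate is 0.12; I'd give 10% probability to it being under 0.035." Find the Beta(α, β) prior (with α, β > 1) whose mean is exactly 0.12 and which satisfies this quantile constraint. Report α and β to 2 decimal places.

With mean 0.12 fixed, write α = 0.12s, β = 0.88s where s = α+β.
Need P(θ < 0.035) = 0.1 under Beta(0.12s, 0.88s). Normal approximation: (q−m)/√(m(1−m)/s) ≈ z_{0.1} = -1.28, so s ≈ 0.12·0.88·(-1.28)²/(0.035−0.12)² = 24.0.
At s = 24.0: P(θ<0.035) ≈ 0.054. Adjusting to match 0.1 gives s ≈ 16.95.
So α = 0.12·16.95 ≈ 2.03, β = 0.88·16.95 ≈ 14.92.

α ≈ 2.03, β ≈ 14.92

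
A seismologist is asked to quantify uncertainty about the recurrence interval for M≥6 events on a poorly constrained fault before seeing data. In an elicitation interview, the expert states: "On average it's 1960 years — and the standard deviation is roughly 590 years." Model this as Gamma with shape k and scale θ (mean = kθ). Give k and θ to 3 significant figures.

For Gamma(k, scale θ): mean = kθ, variance = kθ², so CV = 1/√k.
CV = SD/mean = 590/1960 = 0.301, hence k = 1/CV² = 11.
Then θ = mean/k = 1960/11 = 178.

k ≈ 11, θ ≈ 178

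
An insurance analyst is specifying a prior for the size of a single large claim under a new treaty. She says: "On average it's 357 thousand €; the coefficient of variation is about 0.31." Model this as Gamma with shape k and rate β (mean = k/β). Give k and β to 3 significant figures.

k ≈ 10.4, β ≈ 0.0291

For Gamma(k, rate β): mean = k/β, variance = k/β², so CV = 1/√k.
CV = 0.31, hence k = 1/CV² = 10.4.
Then β = k/mean = 10.4/357 = 0.0291.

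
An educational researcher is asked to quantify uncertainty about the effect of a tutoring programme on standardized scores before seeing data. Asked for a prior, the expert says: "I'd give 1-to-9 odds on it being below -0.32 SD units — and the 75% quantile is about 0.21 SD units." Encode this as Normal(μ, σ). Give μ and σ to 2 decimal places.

For Normal(μ,σ), the p-quantile is μ + z_p·σ. Here z_{0.1} = -1.282, z_{0.75} = 0.6745.
So -0.32 = μ − 1.282σ and 0.21 = μ + 0.6745σ.
Subtracting: σ = (0.21 − -0.32)/(0.6745 − (-1.282)) = 0.27.
Then μ = -0.32 − (-1.282)·0.27 = 0.03.

μ = 0.03, σ = 0.27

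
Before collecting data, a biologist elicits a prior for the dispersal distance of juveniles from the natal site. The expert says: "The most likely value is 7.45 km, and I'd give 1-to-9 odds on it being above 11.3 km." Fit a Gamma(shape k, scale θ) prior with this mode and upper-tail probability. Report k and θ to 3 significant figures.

Gamma(k,θ) with k>1 has mode (k−1)θ, so θ = 7.45/(k−1).
Need P(X < 11.3) = 0.9 with θ tied to k this way. Start at k = 2, θ = 7.45: P(X<11.3) ≈ 0.448.
Too low — raise k to concentrate. Iterating converges to k ≈ 11.7.
Then θ = 7.45/(11.7−1) ≈ 0.694.

k ≈ 11.7, θ ≈ 0.694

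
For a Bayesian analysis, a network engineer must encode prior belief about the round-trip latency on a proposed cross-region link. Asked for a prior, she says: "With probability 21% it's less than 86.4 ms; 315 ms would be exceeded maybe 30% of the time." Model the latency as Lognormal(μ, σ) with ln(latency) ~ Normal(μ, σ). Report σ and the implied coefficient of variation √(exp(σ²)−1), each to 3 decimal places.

σ ≈ 0.972, CV ≈ 1.254

If T ~ Lognormal(μ,σ) then ln T ~ Normal(μ,σ), so the p-quantile of ln T is μ + z_p·σ.
ln(86.4) = 4.459 and ln(315) = 5.753; z_{0.21} = -0.8064, z_{0.7} = 0.5244.
σ = (5.753 − 4.459)/(0.5244 − (-0.8064)) = 0.972.
μ = 4.459 − (-0.8064)·0.972 = 5.243.
CV = √(exp(σ²)−1) = √(exp(0.9448)−1) = 1.254.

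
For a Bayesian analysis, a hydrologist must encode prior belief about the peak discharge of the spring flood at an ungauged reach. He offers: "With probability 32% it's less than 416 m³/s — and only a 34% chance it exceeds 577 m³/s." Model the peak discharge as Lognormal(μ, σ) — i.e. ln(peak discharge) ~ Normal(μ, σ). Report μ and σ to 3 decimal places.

If T ~ Lognormal(μ,σ) then ln T ~ Normal(μ,σ), so the p-quantile of ln T is μ + z_p·σ.
ln(416) = 6.031 and ln(577) = 6.358; z_{0.32} = -0.4677, z_{0.66} = 0.4125.
σ = (6.358 − 6.031)/(0.4125 − (-0.4677)) = 0.372.
μ = 6.031 − (-0.4677)·0.372 = 6.205.

μ ≈ 6.205, σ ≈ 0.372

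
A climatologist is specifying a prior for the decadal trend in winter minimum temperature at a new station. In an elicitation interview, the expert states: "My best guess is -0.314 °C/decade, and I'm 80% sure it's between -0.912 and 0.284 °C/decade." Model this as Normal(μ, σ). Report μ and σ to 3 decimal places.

A symmetric 80% interval runs μ ± z·σ with z = 1.282.
Half-width = 0.598, so σ = 0.598/1.282 = 0.467.
μ is the stated best guess, -0.314.

μ = -0.314, σ = 0.467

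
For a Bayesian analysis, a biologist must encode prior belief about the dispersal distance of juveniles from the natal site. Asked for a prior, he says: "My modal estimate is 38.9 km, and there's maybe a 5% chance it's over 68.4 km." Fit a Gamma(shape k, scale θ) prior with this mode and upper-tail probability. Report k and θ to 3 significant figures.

Gamma(k,θ) with k>1 has mode (k−1)θ, so θ = 38.9/(k−1).
Need P(X < 68.4) = 0.95 with θ tied to k this way. Start at k = 2, θ = 38.9: P(X<68.4) ≈ 0.525.
Too low — raise k to concentrate. Iterating converges to k ≈ 9.76.
Then θ = 38.9/(9.76−1) ≈ 4.44.

k ≈ 9.76, θ ≈ 4.44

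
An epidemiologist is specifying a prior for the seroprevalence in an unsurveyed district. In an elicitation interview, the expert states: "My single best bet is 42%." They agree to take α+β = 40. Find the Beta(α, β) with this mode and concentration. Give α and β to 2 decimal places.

α = 16.96, β = 23.04

For α,β > 1 the Beta mode is (α−1)/(α+β−2). With α+β = 40, the mode is (α−1)/38.
Set (α−1)/38 = 0.42 → α = 1 + 0.42·38 = 16.96.
β = 40 − α = 23.04.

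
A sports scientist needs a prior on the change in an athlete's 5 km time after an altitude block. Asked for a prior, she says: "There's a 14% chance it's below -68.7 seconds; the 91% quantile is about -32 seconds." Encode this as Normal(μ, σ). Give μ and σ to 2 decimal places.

μ = -52.32, σ = 15.16

For Normal(μ,σ), the p-quantile is μ + z_p·σ. Here z_{0.14} = -1.08, z_{0.91} = 1.341.
So -68.7 = μ − 1.08σ and -32 = μ + 1.341σ.
Subtracting: σ = (-32 − -68.7)/(1.341 − (-1.08)) = 15.16.
Then μ = -68.7 − (-1.08)·15.16 = -52.32.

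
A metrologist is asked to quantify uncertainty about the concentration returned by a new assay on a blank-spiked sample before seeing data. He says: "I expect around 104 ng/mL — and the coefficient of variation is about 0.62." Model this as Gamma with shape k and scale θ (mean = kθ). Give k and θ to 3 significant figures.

For Gamma(k, scale θ): mean = kθ, variance = kθ², so CV = 1/√k.
CV = 0.62, hence k = 1/CV² = 2.6.
Then θ = mean/k = 104/2.6 = 40.

k ≈ 2.6, θ ≈ 40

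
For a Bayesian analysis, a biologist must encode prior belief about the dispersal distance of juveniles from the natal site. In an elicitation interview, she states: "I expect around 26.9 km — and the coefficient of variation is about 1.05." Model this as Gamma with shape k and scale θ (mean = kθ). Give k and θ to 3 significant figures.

k ≈ 0.907, θ ≈ 29.7

For Gamma(k, scale θ): mean = kθ, variance = kθ², so CV = 1/√k.
CV = 1.05, hence k = 1/CV² = 0.907.
Then θ = mean/k = 26.9/0.907 = 29.7.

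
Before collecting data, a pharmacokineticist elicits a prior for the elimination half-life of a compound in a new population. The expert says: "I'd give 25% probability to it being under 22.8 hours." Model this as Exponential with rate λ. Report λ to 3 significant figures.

P(T < 22.8) = 1 − e^(−λ·22.8) = 0.25, so λ = −ln(1−0.25)/22.8 = −ln(0.75)/22.8 = 0.0126.

λ ≈ 0.0126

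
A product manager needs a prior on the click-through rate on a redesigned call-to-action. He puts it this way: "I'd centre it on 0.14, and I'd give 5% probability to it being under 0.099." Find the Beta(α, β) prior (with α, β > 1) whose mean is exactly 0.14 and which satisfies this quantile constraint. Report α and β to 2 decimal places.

With mean 0.14 fixed, write α = 0.14s, β = 0.86s where s = α+β.
Need P(θ < 0.099) = 0.05 under Beta(0.14s, 0.86s). Normal approximation: (q−m)/√(m(1−m)/s) ≈ z_{0.05} = -1.64, so s ≈ 0.14·0.86·(-1.64)²/(0.099−0.14)² = 193.8.
At s = 193.8: P(θ<0.099) ≈ 0.039. Adjusting to match 0.05 gives s ≈ 171.08.
So α = 0.14·171.08 ≈ 23.95, β = 0.86·171.08 ≈ 147.13.

α ≈ 23.95, β ≈ 147.13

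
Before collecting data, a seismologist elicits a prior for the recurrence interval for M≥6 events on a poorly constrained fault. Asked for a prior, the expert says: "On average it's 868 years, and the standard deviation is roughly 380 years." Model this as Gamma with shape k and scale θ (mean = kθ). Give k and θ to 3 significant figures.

For Gamma(k, scale θ): mean = kθ, variance = kθ², so CV = 1/√k.
CV = SD/mean = 380/868 = 0.4378, hence k = 1/CV² = 5.22.
Then θ = mean/k = 868/5.22 = 166.

k ≈ 5.22, θ ≈ 166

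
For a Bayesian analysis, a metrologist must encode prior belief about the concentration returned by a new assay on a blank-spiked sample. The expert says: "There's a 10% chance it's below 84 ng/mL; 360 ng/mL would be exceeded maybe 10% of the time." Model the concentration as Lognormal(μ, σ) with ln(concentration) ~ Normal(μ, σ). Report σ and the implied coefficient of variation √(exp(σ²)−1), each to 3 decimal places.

σ ≈ 0.568, CV ≈ 0.617

If T ~ Lognormal(μ,σ) then ln T ~ Normal(μ,σ), so the p-quantile of ln T is μ + z_p·σ.
ln(84) = 4.431 and ln(360) = 5.886; z_{0.1} = -1.282, z_{0.9} = 1.282.
σ = (5.886 − 4.431)/(1.282 − (-1.282)) = 0.568.
μ = 4.431 − (-1.282)·0.568 = 5.158.
CV = √(exp(σ²)−1) = √(exp(0.3224)−1) = 0.617.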